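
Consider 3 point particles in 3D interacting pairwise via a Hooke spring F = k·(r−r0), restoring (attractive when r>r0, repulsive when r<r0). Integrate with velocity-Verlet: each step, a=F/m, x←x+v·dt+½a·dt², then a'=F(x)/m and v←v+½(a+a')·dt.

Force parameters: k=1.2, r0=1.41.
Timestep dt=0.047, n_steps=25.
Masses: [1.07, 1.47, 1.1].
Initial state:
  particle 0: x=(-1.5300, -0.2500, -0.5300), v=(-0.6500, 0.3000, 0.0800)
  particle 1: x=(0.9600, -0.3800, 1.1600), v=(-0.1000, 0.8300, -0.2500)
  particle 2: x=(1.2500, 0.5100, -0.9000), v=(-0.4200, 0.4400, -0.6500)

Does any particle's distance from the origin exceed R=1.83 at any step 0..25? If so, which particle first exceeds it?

step 0: x0=(-1.5300, -0.2500, -0.5300) x1=(0.9600, -0.3800, 1.1600) x2=(1.2500, 0.5100, -0.9000)
step 1: x0=(-1.5571, -0.2355, -0.5254) x1=(0.9542, -0.3406, 1.1467) x2=(1.2284, 0.5298, -0.9294)
step 2: x0=(-1.5774, -0.2202, -0.5190) x1=(0.9462, -0.3006, 1.1305) x2=(1.2031, 0.5479, -0.9564)
step 3: x0=(-1.5908, -0.2039, -0.5111) x1=(0.9359, -0.2598, 1.1112) x2=(1.1741, 0.5642, -0.9809)
step 4: x0=(-1.5973, -0.1868, -0.5016) x1=(0.9234, -0.2185, 1.0889) x2=(1.1414, 0.5788, -1.0030)
step 5: x0=(-1.5970, -0.1688, -0.4907) x1=(0.9086, -0.1766, 1.0637) x2=(1.1052, 0.5918, -1.0225)
step 6: x0=(-1.5902, -0.1498, -0.4784) x1=(0.8916, -0.1342, 1.0357) x2=(1.0655, 0.6031, -1.0396)
step 7: x0=(-1.5768, -0.1298, -0.4649) x1=(0.8724, -0.0913, 1.0049) x2=(1.0224, 0.6130, -1.0542)
step 8: x0=(-1.5573, -0.1089, -0.4503) x1=(0.8511, -0.0480, 0.9715) x2=(0.9762, 0.6213, -1.0663)
step 9: x0=(-1.5318, -0.0871, -0.4347) x1=(0.8277, -0.0043, 0.9355) x2=(0.9269, 0.6282, -1.0760)
step 10: x0=(-1.5006, -0.0643, -0.4181) x1=(0.8023, 0.0397, 0.8971) x2=(0.8748, 0.6338, -1.0834)
step 11: x0=(-1.4641, -0.0407, -0.4008) x1=(0.7750, 0.0839, 0.8565) x2=(0.8200, 0.6382, -1.0886)
step 12: x0=(-1.4226, -0.0161, -0.3828) x1=(0.7458, 0.1283, 0.8138) x2=(0.7629, 0.6415, -1.0916)
step 13: x0=(-1.3766, 0.0092, -0.3642) x1=(0.7151, 0.1729, 0.7691) x2=(0.7035, 0.6438, -1.0926)
step 14: x0=(-1.3265, 0.0354, -0.3452) x1=(0.6827, 0.2176, 0.7228) x2=(0.6423, 0.6452, -1.0918)
step 15: x0=(-1.2728, 0.0622, -0.3259) x1=(0.6490, 0.2623, 0.6749) x2=(0.5794, 0.6459, -1.0892)
step 16: x0=(-1.2159, 0.0897, -0.3063) x1=(0.6140, 0.3071, 0.6257) x2=(0.5150, 0.6458, -1.0851)
step 17: x0=(-1.1563, 0.1177, -0.2865) x1=(0.5779, 0.3518, 0.5753) x2=(0.4495, 0.6453, -1.0797)
step 18: x0=(-1.0946, 0.1462, -0.2665) x1=(0.5409, 0.3966, 0.5241) x2=(0.3832, 0.6443, -1.0731)
step 19: x0=(-1.0312, 0.1751, -0.2466) x1=(0.5033, 0.4413, 0.4721) x2=(0.3161, 0.6430, -1.0657)
step 20: x0=(-0.9666, 0.2043, -0.2266) x1=(0.4650, 0.4859, 0.4196) x2=(0.2487, 0.6414, -1.0576)
step 21: x0=(-0.9014, 0.2337, -0.2066) x1=(0.4265, 0.5305, 0.3668) x2=(0.1810, 0.6398, -1.0491)
step 22: x0=(-0.8360, 0.2631, -0.1865) x1=(0.3878, 0.5751, 0.3139) x2=(0.1133, 0.6382, -1.0406)
step 23: x0=(-0.7709, 0.2924, -0.1664) x1=(0.3493, 0.6197, 0.2611) x2=(0.0458, 0.6366, -1.0322)
step 24: x0=(-0.7064, 0.3215, -0.1461) x1=(0.3110, 0.6643, 0.2086) x2=(-0.0216, 0.6351, -1.0243)
step 25: x0=(-0.6429, 0.3503, -0.1256) x1=(0.2733, 0.7092, 0.1564) x2=(-0.0886, 0.6338, -1.0172)

no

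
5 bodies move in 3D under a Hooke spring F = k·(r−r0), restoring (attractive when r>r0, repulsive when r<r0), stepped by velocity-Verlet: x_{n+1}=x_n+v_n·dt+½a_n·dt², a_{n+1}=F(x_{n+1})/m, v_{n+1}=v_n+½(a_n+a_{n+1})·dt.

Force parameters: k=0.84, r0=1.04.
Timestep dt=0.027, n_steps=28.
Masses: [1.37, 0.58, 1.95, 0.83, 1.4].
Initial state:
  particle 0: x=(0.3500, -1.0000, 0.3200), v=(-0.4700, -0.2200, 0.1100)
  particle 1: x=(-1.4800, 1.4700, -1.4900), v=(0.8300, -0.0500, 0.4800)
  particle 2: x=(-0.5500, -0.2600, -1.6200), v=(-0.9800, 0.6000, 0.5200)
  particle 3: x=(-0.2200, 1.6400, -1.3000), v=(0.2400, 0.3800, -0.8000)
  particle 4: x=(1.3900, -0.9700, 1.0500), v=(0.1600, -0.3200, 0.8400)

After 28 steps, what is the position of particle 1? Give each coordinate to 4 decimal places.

(0.2820, 0.0707, -0.0731)

step 0: x0=(0.3500, -1.0000, 0.3200) x1=(-1.4800, 1.4700, -1.4900) x2=(-0.5500, -0.2600, -1.6200) x3=(-0.2200, 1.6400, -1.3000) x4=(1.3900, -0.9700, 1.0500)
step 1: x0=(0.3369, -1.0051, 0.3222) x1=(-1.4554, 1.4663, -1.4753) x2=(-0.5762, -0.2437, -1.6055) x3=(-0.2131, 1.6486, -1.3206) x4=(1.3932, -0.9777, 1.0714)
step 2: x0=(0.3229, -1.0084, 0.3230) x1=(-1.4264, 1.4580, -1.4573) x2=(-0.6019, -0.2271, -1.5900) x3=(-0.2053, 1.6537, -1.3393) x4=(1.3943, -0.9835, 1.0904)
step 3: x0=(0.3081, -1.0099, 0.3223) x1=(-1.3933, 1.4451, -1.4359) x2=(-0.6271, -0.2103, -1.5735) x3=(-0.1967, 1.6555, -1.3559) x4=(1.3932, -0.9874, 1.1068)
step 4: x0=(0.2924, -1.0097, 0.3202) x1=(-1.3561, 1.4277, -1.4112) x2=(-0.6517, -0.1934, -1.5561) x3=(-0.1873, 1.6538, -1.3704) x4=(1.3900, -0.9895, 1.1207)
step 5: x0=(0.2760, -1.0077, 0.3167) x1=(-1.3151, 1.4059, -1.3833) x2=(-0.6757, -0.1762, -1.5377) x3=(-0.1770, 1.6487, -1.3828) x4=(1.3845, -0.9896, 1.1320)
step 6: x0=(0.2589, -1.0039, 0.3118) x1=(-1.2703, 1.3798, -1.3521) x2=(-0.6992, -0.1590, -1.5184) x3=(-0.1659, 1.6402, -1.3930) x4=(1.3770, -0.9878, 1.1407)
step 7: x0=(0.2411, -0.9985, 0.3055) x1=(-1.2219, 1.3494, -1.3178) x2=(-0.7220, -0.1416, -1.4981) x3=(-0.1540, 1.6284, -1.4010) x4=(1.3672, -0.9841, 1.1470)
step 8: x0=(0.2226, -0.9913, 0.2979) x1=(-1.1702, 1.3150, -1.2804) x2=(-0.7441, -0.1242, -1.4770) x3=(-0.1413, 1.6132, -1.4069) x4=(1.3554, -0.9786, 1.1506)
step 9: x0=(0.2035, -0.9825, 0.2890) x1=(-1.1153, 1.2767, -1.2401) x2=(-0.7656, -0.1067, -1.4549) x3=(-0.1278, 1.5949, -1.4105) x4=(1.3415, -0.9712, 1.1518)
step 10: x0=(0.1838, -0.9720, 0.2788) x1=(-1.0575, 1.2347, -1.1969) x2=(-0.7864, -0.0892, -1.4320) x3=(-0.1136, 1.5733, -1.4119) x4=(1.3255, -0.9620, 1.1504)
step 11: x0=(0.1636, -0.9599, 0.2674) x1=(-0.9969, 1.1891, -1.1509) x2=(-0.8065, -0.0717, -1.4082) x3=(-0.0987, 1.5486, -1.4111) x4=(1.3075, -0.9510, 1.1465)
step 12: x0=(0.1429, -0.9463, 0.2549) x1=(-0.9337, 1.1401, -1.1023) x2=(-0.8260, -0.0542, -1.3835) x3=(-0.0830, 1.5208, -1.4081) x4=(1.2875, -0.9382, 1.1403)
step 13: x0=(0.1218, -0.9312, 0.2412) x1=(-0.8682, 1.0879, -1.0510) x2=(-0.8447, -0.0369, -1.3580) x3=(-0.0667, 1.4901, -1.4030) x4=(1.2656, -0.9237, 1.1316)
step 14: x0=(0.1003, -0.9146, 0.2265) x1=(-0.8005, 1.0328, -0.9973) x2=(-0.8627, -0.0196, -1.3318) x3=(-0.0498, 1.4566, -1.3958) x4=(1.2419, -0.9076, 1.1206)
step 15: x0=(0.0785, -0.8967, 0.2108) x1=(-0.7308, 0.9750, -0.9413) x2=(-0.8800, -0.0025, -1.3047) x3=(-0.0323, 1.4202, -1.3864) x4=(1.2163, -0.8899, 1.1073)
step 16: x0=(0.0563, -0.8775, 0.1941) x1=(-0.6593, 0.9146, -0.8830) x2=(-0.8966, 0.0145, -1.2769) x3=(-0.0143, 1.3813, -1.3750) x4=(1.1890, -0.8706, 1.0917)
step 17: x0=(0.0339, -0.8570, 0.1765) x1=(-0.5861, 0.8519, -0.8227) x2=(-0.9126, 0.0313, -1.2485) x3=(0.0042, 1.3398, -1.3617) x4=(1.1600, -0.8498, 1.0740)
step 18: x0=(0.0113, -0.8354, 0.1581) x1=(-0.5114, 0.7871, -0.7604) x2=(-0.9278, 0.0479, -1.2193) x3=(0.0231, 1.2958, -1.3463) x4=(1.1294, -0.8277, 1.0542)
step 19: x0=(-0.0114, -0.8126, 0.1390) x1=(-0.4354, 0.7205, -0.6963) x2=(-0.9424, 0.0644, -1.1895) x3=(0.0424, 1.2496, -1.3291) x4=(1.0972, -0.8041, 1.0323)
step 20: x0=(-0.0343, -0.7889, 0.1191) x1=(-0.3582, 0.6521, -0.6306) x2=(-0.9564, 0.0806, -1.1590) x3=(0.0620, 1.2012, -1.3101) x4=(1.0636, -0.7793, 1.0086)
step 21: x0=(-0.0573, -0.7642, 0.0986) x1=(-0.2799, 0.5823, -0.5635) x2=(-0.9697, 0.0966, -1.1280) x3=(0.0818, 1.1507, -1.2893) x4=(1.0286, -0.7532, 0.9830)
step 22: x0=(-0.0802, -0.7388, 0.0776) x1=(-0.2008, 0.5112, -0.4952) x2=(-0.9824, 0.1124, -1.0964) x3=(0.1018, 1.0983, -1.2669) x4=(0.9923, -0.7260, 0.9556)
step 23: x0=(-0.1032, -0.7125, 0.0560) x1=(-0.1210, 0.4390, -0.4259) x2=(-0.9945, 0.1281, -1.0642) x3=(0.1220, 1.0440, -1.2427) x4=(0.9548, -0.6978, 0.9266)
step 24: x0=(-0.1262, -0.6857, 0.0341) x1=(-0.0407, 0.3660, -0.3559) x2=(-1.0059, 0.1436, -1.0315) x3=(0.1422, 0.9881, -1.2170) x4=(0.9162, -0.6686, 0.8960)
step 25: x0=(-0.1491, -0.6583, 0.0117) x1=(0.0399, 0.2925, -0.2853) x2=(-1.0168, 0.1589, -0.9983) x3=(0.1624, 0.9305, -1.1898) x4=(0.8765, -0.6385, 0.8640)
step 26: x0=(-0.1720, -0.6304, -0.0110) x1=(0.1206, 0.2186, -0.2145) x2=(-1.0270, 0.1740, -0.9646) x3=(0.1826, 0.8715, -1.1612) x4=(0.8359, -0.6077, 0.8306)
step 27: x0=(-0.1949, -0.6022, -0.0339) x1=(0.2014, 0.1446, -0.1437) x2=(-1.0366, 0.1890, -0.9304) x3=(0.2028, 0.8112, -1.1312) x4=(0.7944, -0.5761, 0.7961)
step 28: x0=(-0.2178, -0.5736, -0.0571) x1=(0.2820, 0.0707, -0.0731) x2=(-1.0455, 0.2038, -0.8957) x3=(0.2228, 0.7496, -1.0999) x4=(0.7521, -0.5439, 0.7604)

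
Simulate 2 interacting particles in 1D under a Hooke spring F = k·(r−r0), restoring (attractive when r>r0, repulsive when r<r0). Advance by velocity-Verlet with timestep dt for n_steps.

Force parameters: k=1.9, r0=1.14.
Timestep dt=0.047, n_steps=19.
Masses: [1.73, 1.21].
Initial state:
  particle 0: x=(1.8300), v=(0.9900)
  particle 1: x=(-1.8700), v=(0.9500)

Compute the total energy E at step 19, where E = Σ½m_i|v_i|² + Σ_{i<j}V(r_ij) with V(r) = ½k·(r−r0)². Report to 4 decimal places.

7.6107

step 0: x0=(1.8300) x1=(-1.8700)
step 1: x0=(1.8734) x1=(-1.8209)
step 2: x0=(1.9107) x1=(-1.7630)
step 3: x0=(1.9417) x1=(-1.6962)
step 4: x0=(1.9668) x1=(-1.6208)
step 5: x0=(1.9858) x1=(-1.5369)
step 6: x0=(1.9991) x1=(-1.4448)
step 7: x0=(2.0069) x1=(-1.3446)
step 8: x0=(2.0092) x1=(-1.2368)
step 9: x0=(2.0064) x1=(-1.1217)
step 10: x0=(1.9989) x1=(-0.9997)
step 11: x0=(1.9868) x1=(-0.8712)
step 12: x0=(1.9705) x1=(-0.7368)
step 13: x0=(1.9504) x1=(-0.5969)
step 14: x0=(1.9270) x1=(-0.4521)
step 15: x0=(1.9005) x1=(-0.3031)
step 16: x0=(1.8714) x1=(-0.1504)
step 17: x0=(1.8402) x1=(0.0054)
step 18: x0=(1.8073) x1=(0.1636)
step 19: x0=(1.7732) x1=(0.3236)
step 0 velocities: v0=(0.9900) v1=(0.9500)
step 0: KE=1.3938, PE=6.2259, E=7.6197
step 19 velocities: v0=(-0.7338) v1=(3.4146)
step 19: KE=7.5196, PE=0.0911, E=7.6107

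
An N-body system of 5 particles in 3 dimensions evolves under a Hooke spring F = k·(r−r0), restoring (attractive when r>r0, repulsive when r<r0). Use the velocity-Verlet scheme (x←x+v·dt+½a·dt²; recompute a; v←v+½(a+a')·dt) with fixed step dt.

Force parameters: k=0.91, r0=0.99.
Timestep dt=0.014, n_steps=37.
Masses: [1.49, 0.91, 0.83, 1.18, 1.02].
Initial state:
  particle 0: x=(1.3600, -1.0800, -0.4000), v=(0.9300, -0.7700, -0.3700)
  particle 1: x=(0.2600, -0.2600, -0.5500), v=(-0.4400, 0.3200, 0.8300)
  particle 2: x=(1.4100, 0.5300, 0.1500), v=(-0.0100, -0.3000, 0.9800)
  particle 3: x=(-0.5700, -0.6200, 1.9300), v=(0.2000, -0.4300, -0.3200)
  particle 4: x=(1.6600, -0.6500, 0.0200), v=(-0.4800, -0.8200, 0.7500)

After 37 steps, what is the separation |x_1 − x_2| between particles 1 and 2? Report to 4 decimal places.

step 0: x0=(1.3600, -1.0800, -0.4000) x1=(0.2600, -0.2600, -0.5500) x2=(1.4100, 0.5300, 0.1500) x3=(-0.5700, -0.6200, 1.9300) x4=(1.6600, -0.6500, 0.0200)
step 1: x0=(1.3729, -1.0907, -0.4051) x1=(0.2539, -0.2556, -0.5382) x2=(1.4097, 0.5256, 0.1638) x3=(-0.5669, -0.6260, 1.9251) x4=(1.6531, -0.6614, 0.0306)
step 2: x0=(1.3856, -1.1013, -0.4100) x1=(0.2480, -0.2512, -0.5260) x2=(1.4090, 0.5208, 0.1777) x3=(-0.5630, -0.6318, 1.9194) x4=(1.6459, -0.6728, 0.0414)
step 3: x0=(1.3981, -1.1118, -0.4147) x1=(0.2422, -0.2469, -0.5133) x2=(1.4079, 0.5155, 0.1918) x3=(-0.5585, -0.6376, 1.9128) x4=(1.6383, -0.6840, 0.0525)
step 4: x0=(1.4104, -1.1221, -0.4192) x1=(0.2366, -0.2426, -0.5003) x2=(1.4065, 0.5098, 0.2060) x3=(-0.5533, -0.6433, 1.9054) x4=(1.6305, -0.6951, 0.0638)
step 5: x0=(1.4225, -1.1323, -0.4235) x1=(0.2311, -0.2385, -0.4869) x2=(1.4048, 0.5038, 0.2203) x3=(-0.5474, -0.6489, 1.8972) x4=(1.6223, -0.7061, 0.0753)
step 6: x0=(1.4343, -1.1424, -0.4277) x1=(0.2258, -0.2344, -0.4732) x2=(1.4027, 0.4972, 0.2347) x3=(-0.5408, -0.6544, 1.8882) x4=(1.6137, -0.7170, 0.0870)
step 7: x0=(1.4459, -1.1523, -0.4316) x1=(0.2207, -0.2304, -0.4590) x2=(1.4002, 0.4903, 0.2492) x3=(-0.5335, -0.6598, 1.8784) x4=(1.6049, -0.7277, 0.0989)
step 8: x0=(1.4573, -1.1621, -0.4353) x1=(0.2157, -0.2266, -0.4445) x2=(1.3974, 0.4829, 0.2638) x3=(-0.5256, -0.6651, 1.8679) x4=(1.5957, -0.7384, 0.1110)
step 9: x0=(1.4685, -1.1717, -0.4389) x1=(0.2110, -0.2228, -0.4296) x2=(1.3942, 0.4751, 0.2785) x3=(-0.5170, -0.6703, 1.8565) x4=(1.5862, -0.7489, 0.1234)
step 10: x0=(1.4794, -1.1812, -0.4422) x1=(0.2064, -0.2192, -0.4144) x2=(1.3907, 0.4669, 0.2933) x3=(-0.5078, -0.6754, 1.8444) x4=(1.5763, -0.7594, 0.1359)
step 11: x0=(1.4901, -1.1905, -0.4454) x1=(0.2021, -0.2156, -0.3988) x2=(1.3869, 0.4583, 0.3082) x3=(-0.4979, -0.6804, 1.8316) x4=(1.5662, -0.7697, 0.1486)
step 12: x0=(1.5006, -1.1997, -0.4483) x1=(0.1979, -0.2122, -0.3829) x2=(1.3828, 0.4492, 0.3231) x3=(-0.4873, -0.6853, 1.8180) x4=(1.5557, -0.7799, 0.1615)
step 13: x0=(1.5109, -1.2087, -0.4511) x1=(0.1939, -0.2089, -0.3666) x2=(1.3783, 0.4397, 0.3381) x3=(-0.4762, -0.6902, 1.8037) x4=(1.5449, -0.7899, 0.1746)
step 14: x0=(1.5209, -1.2175, -0.4536) x1=(0.1902, -0.2058, -0.3500) x2=(1.3735, 0.4298, 0.3532) x3=(-0.4644, -0.6949, 1.7887) x4=(1.5338, -0.7999, 0.1879)
step 15: x0=(1.5307, -1.2262, -0.4559) x1=(0.1866, -0.2027, -0.3331) x2=(1.3684, 0.4195, 0.3683) x3=(-0.4520, -0.6996, 1.7730) x4=(1.5224, -0.8098, 0.2014)
step 16: x0=(1.5402, -1.2347, -0.4580) x1=(0.1833, -0.1999, -0.3159) x2=(1.3630, 0.4088, 0.3835) x3=(-0.4390, -0.7042, 1.7566) x4=(1.5107, -0.8195, 0.2150)
step 17: x0=(1.5496, -1.2430, -0.4599) x1=(0.1802, -0.1971, -0.2984) x2=(1.3573, 0.3976, 0.3987) x3=(-0.4254, -0.7087, 1.7396) x4=(1.4987, -0.8291, 0.2288)
step 18: x0=(1.5586, -1.2511, -0.4616) x1=(0.1773, -0.1945, -0.2806) x2=(1.3513, 0.3861, 0.4139) x3=(-0.4112, -0.7132, 1.7219) x4=(1.4864, -0.8386, 0.2428)
step 19: x0=(1.5675, -1.2591, -0.4631) x1=(0.1746, -0.1921, -0.2625) x2=(1.3450, 0.3742, 0.4291) x3=(-0.3964, -0.7175, 1.7035) x4=(1.4738, -0.8480, 0.2569)
step 20: x0=(1.5761, -1.2669, -0.4643) x1=(0.1722, -0.1898, -0.2442) x2=(1.3385, 0.3618, 0.4444) x3=(-0.3811, -0.7218, 1.6846) x4=(1.4610, -0.8573, 0.2712)
step 21: x0=(1.5844, -1.2745, -0.4654) x1=(0.1700, -0.1877, -0.2256) x2=(1.3317, 0.3491, 0.4597) x3=(-0.3652, -0.7260, 1.6650) x4=(1.4478, -0.8664, 0.2856)
step 22: x0=(1.5925, -1.2819, -0.4662) x1=(0.1680, -0.1857, -0.2068) x2=(1.3246, 0.3360, 0.4749) x3=(-0.3488, -0.7302, 1.6449) x4=(1.4344, -0.8755, 0.3001)
step 23: x0=(1.6004, -1.2891, -0.4668) x1=(0.1662, -0.1839, -0.1877) x2=(1.3173, 0.3225, 0.4902) x3=(-0.3318, -0.7342, 1.6242) x4=(1.4208, -0.8845, 0.3147)
step 24: x0=(1.6080, -1.2961, -0.4671) x1=(0.1647, -0.1823, -0.1684) x2=(1.3097, 0.3086, 0.5055) x3=(-0.3144, -0.7383, 1.6029) x4=(1.4069, -0.8933, 0.3295)
step 25: x0=(1.6154, -1.3030, -0.4673) x1=(0.1635, -0.1808, -0.1488) x2=(1.3019, 0.2943, 0.5207) x3=(-0.2964, -0.7422, 1.5811) x4=(1.3927, -0.9021, 0.3443)
step 26: x0=(1.6225, -1.3096, -0.4672) x1=(0.1624, -0.1796, -0.1291) x2=(1.2939, 0.2797, 0.5359) x3=(-0.2779, -0.7461, 1.5588) x4=(1.3783, -0.9107, 0.3593)
step 27: x0=(1.6294, -1.3160, -0.4668) x1=(0.1616, -0.1785, -0.1092) x2=(1.2856, 0.2647, 0.5511) x3=(-0.2590, -0.7500, 1.5361) x4=(1.3637, -0.9193, 0.3744)
step 28: x0=(1.6361, -1.3223, -0.4663) x1=(0.1611, -0.1776, -0.0891) x2=(1.2772, 0.2494, 0.5662) x3=(-0.2396, -0.7538, 1.5128) x4=(1.3489, -0.9277, 0.3895)
step 29: x0=(1.6424, -1.3283, -0.4655) x1=(0.1608, -0.1768, -0.0688) x2=(1.2685, 0.2338, 0.5813) x3=(-0.2198, -0.7575, 1.4891) x4=(1.3338, -0.9361, 0.4047)
step 30: x0=(1.6486, -1.3342, -0.4645) x1=(0.1607, -0.1763, -0.0484) x2=(1.2597, 0.2178, 0.5963) x3=(-0.1995, -0.7612, 1.4649) x4=(1.3186, -0.9443, 0.4200)
step 31: x0=(1.6545, -1.3398, -0.4632) x1=(0.1609, -0.1759, -0.0279) x2=(1.2507, 0.2014, 0.6113) x3=(-0.1788, -0.7649, 1.4403) x4=(1.3032, -0.9525, 0.4353)
step 32: x0=(1.6601, -1.3452, -0.4617) x1=(0.1613, -0.1758, -0.0072) x2=(1.2415, 0.1848, 0.6262) x3=(-0.1577, -0.7685, 1.4154) x4=(1.2876, -0.9606, 0.4507)
step 33: x0=(1.6655, -1.3505, -0.4600) x1=(0.1620, -0.1758, 0.0136) x2=(1.2322, 0.1678, 0.6410) x3=(-0.1363, -0.7721, 1.3900) x4=(1.2718, -0.9686, 0.4662)
step 34: x0=(1.6706, -1.3555, -0.4580) x1=(0.1629, -0.1760, 0.0346) x2=(1.2228, 0.1506, 0.6558) x3=(-0.1144, -0.7756, 1.3643) x4=(1.2558, -0.9765, 0.4816)
step 35: x0=(1.6754, -1.3603, -0.4558) x1=(0.1640, -0.1764, 0.0556) x2=(1.2132, 0.1330, 0.6705) x3=(-0.0922, -0.7792, 1.3383) x4=(1.2398, -0.9844, 0.4971)
step 36: x0=(1.6801, -1.3649, -0.4533) x1=(0.1654, -0.1769, 0.0767) x2=(1.2035, 0.1152, 0.6850) x3=(-0.0697, -0.7827, 1.3119) x4=(1.2235, -0.9922, 0.5126)
step 37: x0=(1.6844, -1.3693, -0.4506) x1=(0.1670, -0.1777, 0.0978) x2=(1.1937, 0.0971, 0.6995) x3=(-0.0468, -0.7862, 1.2853) x4=(1.2072, -0.9999, 0.5281)

1.2213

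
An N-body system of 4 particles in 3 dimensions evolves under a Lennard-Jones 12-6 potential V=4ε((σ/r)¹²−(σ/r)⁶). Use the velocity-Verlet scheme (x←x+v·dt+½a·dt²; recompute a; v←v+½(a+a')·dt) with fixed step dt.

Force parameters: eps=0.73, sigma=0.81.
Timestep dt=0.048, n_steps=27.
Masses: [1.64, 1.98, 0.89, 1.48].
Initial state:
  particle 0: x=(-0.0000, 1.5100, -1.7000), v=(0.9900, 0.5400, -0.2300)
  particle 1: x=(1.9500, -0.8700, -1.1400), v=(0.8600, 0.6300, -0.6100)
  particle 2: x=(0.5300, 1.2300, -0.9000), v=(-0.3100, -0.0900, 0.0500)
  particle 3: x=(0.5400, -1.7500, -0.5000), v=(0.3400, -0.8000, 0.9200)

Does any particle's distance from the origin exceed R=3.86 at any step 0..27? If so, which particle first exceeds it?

no

step 0: x0=(-0.0000, 1.5100, -1.7000) x1=(1.9500, -0.8700, -1.1400) x2=(0.5300, 1.2300, -0.9000) x3=(0.5400, -1.7500, -0.5000)
step 1: x0=(0.0483, 1.5355, -1.7098) x1=(1.9912, -0.8398, -1.1693) x2=(0.5136, 1.2264, -0.8998) x3=(0.5564, -1.7884, -0.4559)
step 2: x0=(0.0980, 1.5601, -1.7172) x1=(2.0324, -0.8096, -1.1985) x2=(0.4947, 1.2246, -0.9041) x3=(0.5728, -1.8267, -0.4118)
step 3: x0=(0.1489, 1.5837, -1.7224) x1=(2.0735, -0.7794, -1.2277) x2=(0.4738, 1.2244, -0.9126) x3=(0.5893, -1.8649, -0.3677)
step 4: x0=(0.2004, 1.6065, -1.7257) x1=(2.1146, -0.7493, -1.2569) x2=(0.4516, 1.2257, -0.9243) x3=(0.6059, -1.9032, -0.3237)
step 5: x0=(0.2522, 1.6290, -1.7282) x1=(2.1557, -0.7191, -1.2861) x2=(0.4289, 1.2277, -0.9377) x3=(0.6224, -1.9414, -0.2796)
step 6: x0=(0.3039, 1.6516, -1.7312) x1=(2.1967, -0.6890, -1.3152) x2=(0.4063, 1.2293, -0.9502) x3=(0.6390, -1.9796, -0.2356)
step 7: x0=(0.3554, 1.6750, -1.7355) x1=(2.2378, -0.6588, -1.3444) x2=(0.3841, 1.2295, -0.9601) x3=(0.6556, -2.0178, -0.1916)
step 8: x0=(0.4069, 1.6992, -1.7412) x1=(2.2788, -0.6287, -1.3736) x2=(0.3621, 1.2282, -0.9676) x3=(0.6722, -2.0559, -0.1476)
step 9: x0=(0.4584, 1.7235, -1.7471) x1=(2.3198, -0.5986, -1.4027) x2=(0.3400, 1.2267, -0.9747) x3=(0.6889, -2.0941, -0.1036)
step 10: x0=(0.5098, 1.7471, -1.7519) x1=(2.3608, -0.5684, -1.4319) x2=(0.3182, 1.2264, -0.9837) x3=(0.7055, -2.1322, -0.0597)
step 11: x0=(0.5607, 1.7695, -1.7550) x1=(2.4018, -0.5383, -1.4610) x2=(0.2972, 1.2284, -0.9961) x3=(0.7221, -2.1704, -0.0157)
step 12: x0=(0.6108, 1.7904, -1.7559) x1=(2.4427, -0.5082, -1.4901) x2=(0.2777, 1.2332, -1.0124) x3=(0.7388, -2.2085, 0.0283)
step 13: x0=(0.6599, 1.8095, -1.7545) x1=(2.4837, -0.4780, -1.5193) x2=(0.2599, 1.2411, -1.0328) x3=(0.7554, -2.2467, 0.0722)
step 14: x0=(0.7079, 1.8270, -1.7510) x1=(2.5247, -0.4479, -1.5484) x2=(0.2445, 1.2521, -1.0573) x3=(0.7721, -2.2848, 0.1162)
step 15: x0=(0.7544, 1.8427, -1.7454) x1=(2.5656, -0.4177, -1.5775) x2=(0.2315, 1.2663, -1.0855) x3=(0.7887, -2.3229, 0.1602)
step 16: x0=(0.7995, 1.8568, -1.7378) x1=(2.6066, -0.3876, -1.6067) x2=(0.2215, 1.2836, -1.1174) x3=(0.8054, -2.3610, 0.2041)
step 17: x0=(0.8428, 1.8691, -1.7285) x1=(2.6475, -0.3574, -1.6358) x2=(0.2145, 1.3041, -1.1526) x3=(0.8220, -2.3992, 0.2481)
step 18: x0=(0.8842, 1.8798, -1.7174) x1=(2.6884, -0.3272, -1.6649) x2=(0.2110, 1.3275, -1.1910) x3=(0.8387, -2.4373, 0.2920)
step 19: x0=(0.9237, 1.8888, -1.7047) x1=(2.7294, -0.2971, -1.6940) x2=(0.2112, 1.3540, -1.2322) x3=(0.8553, -2.4754, 0.3360)
step 20: x0=(0.9611, 1.8962, -1.6907) x1=(2.7703, -0.2669, -1.7232) x2=(0.2153, 1.3835, -1.2761) x3=(0.8720, -2.5135, 0.3799)
step 21: x0=(0.9961, 1.9021, -1.6754) x1=(2.8112, -0.2367, -1.7523) x2=(0.2236, 1.4158, -1.3222) x3=(0.8886, -2.5516, 0.4239)
step 22: x0=(1.0289, 1.9065, -1.6590) x1=(2.8521, -0.2066, -1.7814) x2=(0.2361, 1.4508, -1.3703) x3=(0.9053, -2.5898, 0.4679)
step 23: x0=(1.0596, 1.9097, -1.6419) x1=(2.8930, -0.1764, -1.8105) x2=(0.2524, 1.4880, -1.4198) x3=(0.9219, -2.6279, 0.5118)
step 24: x0=(1.0888, 1.9121, -1.6243) x1=(2.9340, -0.1462, -1.8396) x2=(0.2717, 1.5267, -1.4701) x3=(0.9386, -2.6660, 0.5558)
step 25: x0=(1.1174, 1.9142, -1.6067) x1=(2.9749, -0.1160, -1.8688) x2=(0.2920, 1.5659, -1.5206) x3=(0.9553, -2.7041, 0.5997)
step 26: x0=(1.1468, 1.9167, -1.5891) x1=(3.0158, -0.0858, -1.8979) x2=(0.3107, 1.6044, -1.5709) x3=(0.9719, -2.7422, 0.6437)
step 27: x0=(1.1779, 1.9198, -1.5716) x1=(3.0567, -0.0556, -1.9270) x2=(0.3264, 1.6417, -1.6212) x3=(0.9886, -2.7803, 0.6876)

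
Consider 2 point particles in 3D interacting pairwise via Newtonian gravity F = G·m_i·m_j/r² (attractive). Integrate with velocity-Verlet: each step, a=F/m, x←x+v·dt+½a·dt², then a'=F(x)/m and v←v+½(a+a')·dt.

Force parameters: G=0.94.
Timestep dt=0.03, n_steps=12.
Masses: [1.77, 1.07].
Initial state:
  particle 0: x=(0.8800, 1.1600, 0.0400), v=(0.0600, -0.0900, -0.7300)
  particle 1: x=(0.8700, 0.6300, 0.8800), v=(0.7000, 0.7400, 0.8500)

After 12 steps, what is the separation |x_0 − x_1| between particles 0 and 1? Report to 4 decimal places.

1.3061

step 0: x0=(0.8800, 1.1600, 0.0400) x1=(0.8700, 0.6300, 0.8800)
step 1: x0=(0.8818, 1.1571, 0.0185) x1=(0.8910, 0.6526, 0.9049)
step 2: x0=(0.8836, 1.1537, -0.0023) x1=(0.9120, 0.6759, 0.9285)
step 3: x0=(0.8854, 1.1499, -0.0223) x1=(0.9330, 0.6999, 0.9509)
step 4: x0=(0.8873, 1.1458, -0.0416) x1=(0.9539, 0.7243, 0.9721)
step 5: x0=(0.8892, 1.1415, -0.0602) x1=(0.9747, 0.7493, 0.9921)
step 6: x0=(0.8912, 1.1369, -0.0782) x1=(0.9954, 0.7747, 1.0111)
step 7: x0=(0.8932, 1.1320, -0.0955) x1=(1.0161, 0.8004, 1.0290)
step 8: x0=(0.8953, 1.1270, -0.1122) x1=(1.0366, 0.8264, 1.0459)
step 9: x0=(0.8974, 1.1218, -0.1282) x1=(1.0570, 0.8527, 1.0618)
step 10: x0=(0.8997, 1.1165, -0.1438) x1=(1.0772, 0.8792, 1.0767)
step 11: x0=(0.9020, 1.1111, -0.1587) x1=(1.0974, 0.9059, 1.0907)
step 12: x0=(0.9044, 1.1056, -0.1731) x1=(1.1174, 0.9327, 1.1038)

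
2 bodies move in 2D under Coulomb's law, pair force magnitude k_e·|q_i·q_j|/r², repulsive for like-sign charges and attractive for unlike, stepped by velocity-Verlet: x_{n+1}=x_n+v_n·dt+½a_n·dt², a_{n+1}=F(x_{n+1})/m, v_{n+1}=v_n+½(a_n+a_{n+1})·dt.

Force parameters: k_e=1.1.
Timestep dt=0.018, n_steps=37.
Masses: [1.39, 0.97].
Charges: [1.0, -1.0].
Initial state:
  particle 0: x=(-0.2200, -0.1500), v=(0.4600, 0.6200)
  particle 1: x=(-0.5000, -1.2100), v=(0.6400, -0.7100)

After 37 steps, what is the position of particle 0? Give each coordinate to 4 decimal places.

(0.0669, 0.1620)

step 0: x0=(-0.2200, -0.1500) x1=(-0.5000, -1.2100)
step 1: x0=(-0.2117, -0.1389) x1=(-0.4884, -1.2226)
step 2: x0=(-0.2035, -0.1281) x1=(-0.4768, -1.2350)
step 3: x0=(-0.1954, -0.1174) x1=(-0.4651, -1.2471)
step 4: x0=(-0.1873, -0.1069) x1=(-0.4533, -1.2589)
step 5: x0=(-0.1792, -0.0966) x1=(-0.4415, -1.2704)
step 6: x0=(-0.1712, -0.0865) x1=(-0.4296, -1.2817)
step 7: x0=(-0.1632, -0.0765) x1=(-0.4177, -1.2928)
step 8: x0=(-0.1552, -0.0667) x1=(-0.4057, -1.3036)
step 9: x0=(-0.1473, -0.0571) x1=(-0.3937, -1.3142)
step 10: x0=(-0.1394, -0.0476) x1=(-0.3817, -1.3246)
step 11: x0=(-0.1315, -0.0383) x1=(-0.3695, -1.3348)
step 12: x0=(-0.1237, -0.0291) x1=(-0.3574, -1.3447)
step 13: x0=(-0.1159, -0.0200) x1=(-0.3452, -1.3545)
step 14: x0=(-0.1081, -0.0111) x1=(-0.3330, -1.3641)
step 15: x0=(-0.1003, -0.0023) x1=(-0.3208, -1.3734)
step 16: x0=(-0.0925, 0.0063) x1=(-0.3085, -1.3826)
step 17: x0=(-0.0848, 0.0148) x1=(-0.2962, -1.3916)
step 18: x0=(-0.0771, 0.0232) x1=(-0.2838, -1.4004)
step 19: x0=(-0.0694, 0.0315) x1=(-0.2715, -1.4091)
step 20: x0=(-0.0617, 0.0397) x1=(-0.2591, -1.4176)
step 21: x0=(-0.0541, 0.0477) x1=(-0.2467, -1.4259)
step 22: x0=(-0.0464, 0.0556) x1=(-0.2343, -1.4340)
step 23: x0=(-0.0388, 0.0634) x1=(-0.2218, -1.4420)
step 24: x0=(-0.0312, 0.0711) x1=(-0.2093, -1.4498)
step 25: x0=(-0.0236, 0.0787) x1=(-0.1969, -1.4575)
step 26: x0=(-0.0160, 0.0862) x1=(-0.1844, -1.4650)
step 27: x0=(-0.0084, 0.0936) x1=(-0.1718, -1.4723)
step 28: x0=(-0.0008, 0.1009) x1=(-0.1593, -1.4795)
step 29: x0=(0.0067, 0.1080) x1=(-0.1468, -1.4866)
step 30: x0=(0.0143, 0.1151) x1=(-0.1342, -1.4935)
step 31: x0=(0.0218, 0.1221) x1=(-0.1216, -1.5003)
step 32: x0=(0.0294, 0.1290) x1=(-0.1090, -1.5070)
step 33: x0=(0.0369, 0.1357) x1=(-0.0964, -1.5135)
step 34: x0=(0.0444, 0.1424) x1=(-0.0838, -1.5198)
step 35: x0=(0.0519, 0.1490) x1=(-0.0712, -1.5261)
step 36: x0=(0.0594, 0.1555) x1=(-0.0586, -1.5322)
step 37: x0=(0.0669, 0.1620) x1=(-0.0459, -1.5382)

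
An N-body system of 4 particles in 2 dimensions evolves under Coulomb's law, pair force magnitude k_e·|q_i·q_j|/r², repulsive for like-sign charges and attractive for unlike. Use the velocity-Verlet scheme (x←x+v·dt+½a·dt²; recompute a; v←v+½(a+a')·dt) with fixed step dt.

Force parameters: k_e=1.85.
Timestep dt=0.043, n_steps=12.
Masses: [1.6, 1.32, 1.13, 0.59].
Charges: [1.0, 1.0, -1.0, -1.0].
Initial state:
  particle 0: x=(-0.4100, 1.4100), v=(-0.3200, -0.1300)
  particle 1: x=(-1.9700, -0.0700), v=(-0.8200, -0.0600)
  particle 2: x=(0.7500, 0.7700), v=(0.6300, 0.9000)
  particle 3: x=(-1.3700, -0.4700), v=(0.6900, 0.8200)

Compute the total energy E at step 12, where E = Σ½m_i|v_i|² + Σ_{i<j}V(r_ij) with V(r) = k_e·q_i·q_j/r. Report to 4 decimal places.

-2.3132

step 0: x0=(-0.4100, 1.4100) x1=(-1.9700, -0.0700) x2=(0.7500, 0.7700) x3=(-1.3700, -0.4700)
step 1: x0=(-0.4232, 1.4041) x1=(-2.0032, -0.0741) x2=(0.7764, 0.8092) x3=(-1.3451, -0.4313)
step 2: x0=(-0.4352, 1.3975) x1=(-2.0325, -0.0807) x2=(0.8013, 0.8493) x3=(-1.3295, -0.3869)
step 3: x0=(-0.4460, 1.3902) x1=(-2.0579, -0.0893) x2=(0.8249, 0.8902) x3=(-1.3231, -0.3378)
step 4: x0=(-0.4557, 1.3823) x1=(-2.0793, -0.0996) x2=(0.8470, 0.9318) x3=(-1.3259, -0.2847)
step 5: x0=(-0.4643, 1.3738) x1=(-2.0967, -0.1112) x2=(0.8678, 0.9741) x3=(-1.3382, -0.2283)
step 6: x0=(-0.4718, 1.3648) x1=(-2.1099, -0.1238) x2=(0.8872, 1.0170) x3=(-1.3601, -0.1693)
step 7: x0=(-0.4783, 1.3551) x1=(-2.1187, -0.1368) x2=(0.9053, 1.0603) x3=(-1.3922, -0.1085)
step 8: x0=(-0.4838, 1.3449) x1=(-2.1227, -0.1500) x2=(0.9220, 1.1041) x3=(-1.4350, -0.0469)
step 9: x0=(-0.4883, 1.3343) x1=(-2.1216, -0.1626) x2=(0.9374, 1.1482) x3=(-1.4893, 0.0143)
step 10: x0=(-0.4920, 1.3231) x1=(-2.1149, -0.1739) x2=(0.9515, 1.1926) x3=(-1.5560, 0.0732)
step 11: x0=(-0.4949, 1.3116) x1=(-2.1020, -0.1826) x2=(0.9643, 1.2371) x3=(-1.6361, 0.1271)
step 12: x0=(-0.4969, 1.2997) x1=(-2.0824, -0.1870) x2=(0.9757, 1.2818) x3=(-1.7309, 0.1720)
step 0 velocities: v0=(-0.3200, -0.1300) v1=(-0.8200, -0.0600) v2=(0.6300, 0.9000) v3=(0.6900, 0.8200)
step 0: KE=1.5623, PE=-3.8746, E=-2.3123
step 12 velocities: v0=(-0.0397, -0.2783) v1=(0.5369, -0.0206) v2=(0.2513, 1.0392) v3=(-2.3805, 0.8674)
step 12: KE=2.7932, PE=-5.1065, E=-2.3132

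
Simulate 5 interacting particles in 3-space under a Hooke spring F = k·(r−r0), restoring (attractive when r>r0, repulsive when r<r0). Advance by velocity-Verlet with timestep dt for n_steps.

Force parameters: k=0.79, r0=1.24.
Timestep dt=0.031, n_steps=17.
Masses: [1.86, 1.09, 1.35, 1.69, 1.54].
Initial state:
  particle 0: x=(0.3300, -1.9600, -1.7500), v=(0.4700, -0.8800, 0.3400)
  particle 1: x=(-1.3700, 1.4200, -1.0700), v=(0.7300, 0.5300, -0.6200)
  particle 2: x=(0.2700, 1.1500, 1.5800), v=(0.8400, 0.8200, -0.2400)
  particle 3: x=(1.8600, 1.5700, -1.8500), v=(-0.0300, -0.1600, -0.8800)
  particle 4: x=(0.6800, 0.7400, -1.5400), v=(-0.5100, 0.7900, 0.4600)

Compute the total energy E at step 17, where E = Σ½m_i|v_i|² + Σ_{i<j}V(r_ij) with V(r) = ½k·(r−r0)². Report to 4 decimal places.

step 0: x0=(0.3300, -1.9600, -1.7500) x1=(-1.3700, 1.4200, -1.0700) x2=(0.2700, 1.1500, 1.5800) x3=(1.8600, 1.5700, -1.8500) x4=(0.6800, 0.7400, -1.5400)
step 1: x0=(0.3446, -1.9856, -1.7389) x1=(-1.3456, 1.4355, -1.0891) x2=(0.2961, 1.1748, 1.5702) x3=(1.8581, 1.5644, -1.8766) x4=(0.6639, 0.7643, -1.5253)
step 2: x0=(0.3592, -2.0076, -1.7265) x1=(-1.3177, 1.4491, -1.1078) x2=(0.3225, 1.1985, 1.5559) x3=(1.8543, 1.5575, -1.9019) x4=(0.6473, 0.7882, -1.5096)
step 3: x0=(0.3737, -2.0262, -1.7131) x1=(-1.2864, 1.4609, -1.1261) x2=(0.3489, 1.2209, 1.5369) x3=(1.8486, 1.5493, -1.9259) x4=(0.6302, 0.8116, -1.4930)
step 4: x0=(0.3883, -2.0411, -1.6985) x1=(-1.2518, 1.4707, -1.1441) x2=(0.3755, 1.2420, 1.5133) x3=(1.8410, 1.5398, -1.9484) x4=(0.6127, 0.8345, -1.4756)
step 5: x0=(0.4029, -2.0524, -1.6828) x1=(-1.2138, 1.4787, -1.1616) x2=(0.4022, 1.2619, 1.4853) x3=(1.8316, 1.5291, -1.9696) x4=(0.5948, 0.8569, -1.4573)
step 6: x0=(0.4175, -2.0601, -1.6661) x1=(-1.1727, 1.4847, -1.1787) x2=(0.4289, 1.2804, 1.4528) x3=(1.8204, 1.5172, -1.9894) x4=(0.5765, 0.8788, -1.4383)
step 7: x0=(0.4320, -2.0641, -1.6483) x1=(-1.1285, 1.4888, -1.1954) x2=(0.4557, 1.2976, 1.4159) x3=(1.8074, 1.5040, -2.0079) x4=(0.5580, 0.9001, -1.4185)
step 8: x0=(0.4466, -2.0644, -1.6295) x1=(-1.0813, 1.4911, -1.2115) x2=(0.4824, 1.3134, 1.3746) x3=(1.7928, 1.4896, -2.0249) x4=(0.5393, 0.9208, -1.3980)
step 9: x0=(0.4611, -2.0610, -1.6098) x1=(-1.0313, 1.4914, -1.2272) x2=(0.5092, 1.3279, 1.3292) x3=(1.7765, 1.4740, -2.0405) x4=(0.5205, 0.9409, -1.3768)
step 10: x0=(0.4756, -2.0540, -1.5892) x1=(-0.9785, 1.4899, -1.2423) x2=(0.5358, 1.3409, 1.2797) x3=(1.7586, 1.4573, -2.0548) x4=(0.5015, 0.9604, -1.3550)
step 11: x0=(0.4901, -2.0433, -1.5677) x1=(-0.9232, 1.4866, -1.2569) x2=(0.5624, 1.3526, 1.2261) x3=(1.7391, 1.4395, -2.0677) x4=(0.4825, 0.9791, -1.3326)
step 12: x0=(0.5045, -2.0289, -1.5454) x1=(-0.8654, 1.4815, -1.2710) x2=(0.5889, 1.3628, 1.1687) x3=(1.7182, 1.4206, -2.0791) x4=(0.4635, 0.9972, -1.3097)
step 13: x0=(0.5189, -2.0109, -1.5223) x1=(-0.8053, 1.4747, -1.2846) x2=(0.6152, 1.3717, 1.1075) x3=(1.6958, 1.4006, -2.0893) x4=(0.4446, 1.0145, -1.2863)
step 14: x0=(0.5333, -1.9894, -1.4984) x1=(-0.7430, 1.4661, -1.2977) x2=(0.6415, 1.3791, 1.0428) x3=(1.6721, 1.3796, -2.0981) x4=(0.4258, 1.0311, -1.2625)
step 15: x0=(0.5476, -1.9643, -1.4739) x1=(-0.6787, 1.4559, -1.3102) x2=(0.6675, 1.3852, 0.9746) x3=(1.6471, 1.3575, -2.1056) x4=(0.4072, 1.0469, -1.2383)
step 16: x0=(0.5619, -1.9357, -1.4488) x1=(-0.6127, 1.4440, -1.3223) x2=(0.6934, 1.3898, 0.9032) x3=(1.6209, 1.3345, -2.1118) x4=(0.3889, 1.0620, -1.2138)
step 17: x0=(0.5762, -1.9037, -1.4230) x1=(-0.5450, 1.4306, -1.3339) x2=(0.7191, 1.3931, 0.8286) x3=(1.5935, 1.3106, -2.1167) x4=(0.3709, 1.0762, -1.1890)
step 0 velocities: v0=(0.4700, -0.8800, 0.3400) v1=(0.7300, 0.5300, -0.6200) v2=(0.8400, 0.8200, -0.2400) v3=(-0.0300, -0.1600, -0.8800) v4=(-0.5100, 0.7900, 0.4600)
step 0: KE=4.1757, PE=18.1840, E=22.3597
step 17 velocities: v0=(0.4594, 1.0868, 0.8387) v1=(2.2077, -0.4562, -0.3666) v2=(0.8254, 0.0830, -2.4527) v3=(-0.9005, -0.7867, -0.1393) v4=(-0.5750, 0.4463, 0.8052)
step 17: KE=11.4488, PE=10.9062, E=22.3549

22.3549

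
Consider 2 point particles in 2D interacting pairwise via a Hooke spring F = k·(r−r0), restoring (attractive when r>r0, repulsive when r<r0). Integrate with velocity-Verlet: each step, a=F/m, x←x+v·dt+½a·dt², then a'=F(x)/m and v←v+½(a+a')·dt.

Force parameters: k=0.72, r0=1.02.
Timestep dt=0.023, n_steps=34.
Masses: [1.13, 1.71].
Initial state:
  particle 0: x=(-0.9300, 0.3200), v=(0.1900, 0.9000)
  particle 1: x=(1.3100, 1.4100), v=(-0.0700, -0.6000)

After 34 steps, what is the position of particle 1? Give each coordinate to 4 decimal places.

(1.1086, 0.8924)

step 0: x0=(-0.9300, 0.3200) x1=(1.3100, 1.4100)
step 1: x0=(-0.9254, 0.3408) x1=(1.3082, 1.3961)
step 2: x0=(-0.9204, 0.3618) x1=(1.3062, 1.3821)
step 3: x0=(-0.9149, 0.3830) x1=(1.3039, 1.3680)
step 4: x0=(-0.9090, 0.4045) x1=(1.3012, 1.3537)
step 5: x0=(-0.9027, 0.4260) x1=(1.2983, 1.3393)
step 6: x0=(-0.8959, 0.4478) x1=(1.2951, 1.3248)
step 7: x0=(-0.8887, 0.4698) x1=(1.2917, 1.3102)
step 8: x0=(-0.8811, 0.4919) x1=(1.2879, 1.2955)
step 9: x0=(-0.8731, 0.5141) x1=(1.2839, 1.2806)
step 10: x0=(-0.8647, 0.5365) x1=(1.2796, 1.2657)
step 11: x0=(-0.8559, 0.5590) x1=(1.2751, 1.2507)
step 12: x0=(-0.8467, 0.5817) x1=(1.2703, 1.2356)
step 13: x0=(-0.8371, 0.6045) x1=(1.2652, 1.2205)
step 14: x0=(-0.8272, 0.6273) x1=(1.2599, 1.2052)
step 15: x0=(-0.8169, 0.6503) x1=(1.2544, 1.1899)
step 16: x0=(-0.8062, 0.6734) x1=(1.2486, 1.1745)
step 17: x0=(-0.7951, 0.6966) x1=(1.2426, 1.1591)
step 18: x0=(-0.7837, 0.7198) x1=(1.2363, 1.1436)
step 19: x0=(-0.7720, 0.7432) x1=(1.2298, 1.1281)
step 20: x0=(-0.7599, 0.7665) x1=(1.2231, 1.1125)
step 21: x0=(-0.7474, 0.7900) x1=(1.2162, 1.0969)
step 22: x0=(-0.7347, 0.8135) x1=(1.2091, 1.0812)
step 23: x0=(-0.7217, 0.8370) x1=(1.2017, 1.0656)
step 24: x0=(-0.7083, 0.8606) x1=(1.1942, 1.0499)
step 25: x0=(-0.6946, 0.8842) x1=(1.1864, 1.0341)
step 26: x0=(-0.6807, 0.9078) x1=(1.1785, 1.0184)
step 27: x0=(-0.6665, 0.9315) x1=(1.1703, 1.0027)
step 28: x0=(-0.6519, 0.9551) x1=(1.1620, 0.9869)
step 29: x0=(-0.6372, 0.9788) x1=(1.1535, 0.9711)
step 30: x0=(-0.6221, 1.0025) x1=(1.1449, 0.9554)
step 31: x0=(-0.6068, 1.0261) x1=(1.1361, 0.9396)
step 32: x0=(-0.5913, 1.0497) x1=(1.1271, 0.9239)
step 33: x0=(-0.5755, 1.0734) x1=(1.1179, 0.9082)
step 34: x0=(-0.5595, 1.0970) x1=(1.1086, 0.8924)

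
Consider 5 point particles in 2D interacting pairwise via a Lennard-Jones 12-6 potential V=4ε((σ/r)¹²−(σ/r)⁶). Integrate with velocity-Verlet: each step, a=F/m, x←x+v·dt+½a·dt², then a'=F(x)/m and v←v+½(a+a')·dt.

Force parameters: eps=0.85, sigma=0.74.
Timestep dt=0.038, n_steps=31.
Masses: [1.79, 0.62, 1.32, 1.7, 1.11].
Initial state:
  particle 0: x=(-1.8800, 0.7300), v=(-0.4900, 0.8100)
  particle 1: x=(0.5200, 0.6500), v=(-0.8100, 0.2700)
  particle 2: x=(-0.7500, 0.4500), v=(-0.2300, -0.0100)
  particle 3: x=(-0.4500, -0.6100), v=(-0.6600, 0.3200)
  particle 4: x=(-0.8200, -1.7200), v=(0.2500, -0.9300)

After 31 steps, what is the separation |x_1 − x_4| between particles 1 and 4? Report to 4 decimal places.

3.9956

step 0: x0=(-1.8800, 0.7300) x1=(0.5200, 0.6500) x2=(-0.7500, 0.4500) x3=(-0.4500, -0.6100) x4=(-0.8200, -1.7200)
step 1: x0=(-1.8982, 0.7607) x1=(0.4885, 0.6600) x2=(-0.7588, 0.4491) x3=(-0.4753, -0.5976) x4=(-0.8103, -1.7547)
step 2: x0=(-1.9157, 0.7911) x1=(0.4554, 0.6696) x2=(-0.7674, 0.4469) x3=(-0.5012, -0.5845) x4=(-0.8003, -1.7884)
step 3: x0=(-1.9325, 0.8214) x1=(0.4206, 0.6786) x2=(-0.7758, 0.4433) x3=(-0.5274, -0.5705) x4=(-0.7901, -1.8212)
step 4: x0=(-1.9487, 0.8514) x1=(0.3839, 0.6871) x2=(-0.7837, 0.4382) x3=(-0.5541, -0.5554) x4=(-0.7797, -1.8533)
step 5: x0=(-1.9643, 0.8813) x1=(0.3450, 0.6948) x2=(-0.7909, 0.4313) x3=(-0.5812, -0.5387) x4=(-0.7693, -1.8848)
step 6: x0=(-1.9795, 0.9109) x1=(0.3035, 0.7017) x2=(-0.7971, 0.4224) x3=(-0.6087, -0.5204) x4=(-0.7588, -1.9158)
step 7: x0=(-1.9942, 0.9403) x1=(0.2592, 0.7076) x2=(-0.8020, 0.4112) x3=(-0.6366, -0.5000) x4=(-0.7482, -1.9464)
step 8: x0=(-2.0086, 0.9696) x1=(0.2115, 0.7123) x2=(-0.8055, 0.3978) x3=(-0.6648, -0.4774) x4=(-0.7376, -1.9766)
step 9: x0=(-2.0226, 0.9987) x1=(0.1597, 0.7155) x2=(-0.8072, 0.3823) x3=(-0.6933, -0.4526) x4=(-0.7270, -2.0066)
step 10: x0=(-2.0363, 1.0277) x1=(0.1031, 0.7166) x2=(-0.8070, 0.3668) x3=(-0.7217, -0.4271) x4=(-0.7164, -2.0364)
step 11: x0=(-2.0498, 1.0565) x1=(0.0407, 0.7152) x2=(-0.8051, 0.3570) x3=(-0.7497, -0.4051) x4=(-0.7058, -2.0661)
step 12: x0=(-2.0630, 1.0852) x1=(-0.0282, 0.7106) x2=(-0.8018, 0.3643) x3=(-0.7766, -0.3950) x4=(-0.6952, -2.0956)
step 13: x0=(-2.0761, 1.1137) x1=(-0.1002, 0.7040) x2=(-0.7981, 0.3899) x3=(-0.8029, -0.3985) x4=(-0.6846, -2.1249)
step 14: x0=(-2.0889, 1.1422) x1=(-0.1435, 0.7097) x2=(-0.8083, 0.4166) x3=(-0.8290, -0.4072) x4=(-0.6740, -2.1542)
step 15: x0=(-2.1016, 1.1706) x1=(-0.1051, 0.7507) x2=(-0.8574, 0.4271) x3=(-0.8549, -0.4161) x4=(-0.6634, -2.1834)
step 16: x0=(-2.1141, 1.1988) x1=(-0.0646, 0.7923) x2=(-0.9080, 0.4361) x3=(-0.8807, -0.4241) x4=(-0.6528, -2.2125)
step 17: x0=(-2.1264, 1.2269) x1=(-0.0304, 0.8309) x2=(-0.9559, 0.4444) x3=(-0.9065, -0.4303) x4=(-0.6423, -2.2415)
step 18: x0=(-2.1384, 1.2549) x1=(-0.0012, 0.8672) x2=(-1.0017, 0.4513) x3=(-0.9322, -0.4345) x4=(-0.6317, -2.2705)
step 19: x0=(-2.1502, 1.2827) x1=(0.0245, 0.9019) x2=(-1.0461, 0.4563) x3=(-0.9581, -0.4365) x4=(-0.6211, -2.2994)
step 20: x0=(-2.1618, 1.3103) x1=(0.0479, 0.9355) x2=(-1.0894, 0.4590) x3=(-0.9842, -0.4362) x4=(-0.6106, -2.3282)
step 21: x0=(-2.1732, 1.3377) x1=(0.0696, 0.9684) x2=(-1.1320, 0.4594) x3=(-1.0104, -0.4336) x4=(-0.6001, -2.3570)
step 22: x0=(-2.1843, 1.3649) x1=(0.0902, 1.0007) x2=(-1.1739, 0.4573) x3=(-1.0370, -0.4287) x4=(-0.5896, -2.3858)
step 23: x0=(-2.1952, 1.3919) x1=(0.1099, 1.0326) x2=(-1.2154, 0.4528) x3=(-1.0639, -0.4215) x4=(-0.5790, -2.4145)
step 24: x0=(-2.2058, 1.4187) x1=(0.1290, 1.0642) x2=(-1.2565, 0.4459) x3=(-1.0911, -0.4123) x4=(-0.5685, -2.4432)
step 25: x0=(-2.2162, 1.4453) x1=(0.1477, 1.0956) x2=(-1.2973, 0.4369) x3=(-1.1187, -0.4011) x4=(-0.5580, -2.4718)
step 26: x0=(-2.2264, 1.4716) x1=(0.1661, 1.1268) x2=(-1.3377, 0.4266) x3=(-1.1466, -0.3885) x4=(-0.5475, -2.5005)
step 27: x0=(-2.2364, 1.4977) x1=(0.1842, 1.1578) x2=(-1.3782, 0.4159) x3=(-1.1745, -0.3754) x4=(-0.5370, -2.5291)
step 28: x0=(-2.2462, 1.5236) x1=(0.2021, 1.1888) x2=(-1.4193, 0.4071) x3=(-1.2022, -0.3635) x4=(-0.5266, -2.5577)
step 29: x0=(-2.2559, 1.5493) x1=(0.2198, 1.2196) x2=(-1.4616, 0.4028) x3=(-1.2289, -0.3548) x4=(-0.5161, -2.5863)
step 30: x0=(-2.2654, 1.5747) x1=(0.2374, 1.2504) x2=(-1.5059, 0.4045) x3=(-1.2543, -0.3506) x4=(-0.5056, -2.6149)
step 31: x0=(-2.2748, 1.6000) x1=(0.2550, 1.2812) x2=(-1.5520, 0.4116) x3=(-1.2783, -0.3502) x4=(-0.4951, -2.6434)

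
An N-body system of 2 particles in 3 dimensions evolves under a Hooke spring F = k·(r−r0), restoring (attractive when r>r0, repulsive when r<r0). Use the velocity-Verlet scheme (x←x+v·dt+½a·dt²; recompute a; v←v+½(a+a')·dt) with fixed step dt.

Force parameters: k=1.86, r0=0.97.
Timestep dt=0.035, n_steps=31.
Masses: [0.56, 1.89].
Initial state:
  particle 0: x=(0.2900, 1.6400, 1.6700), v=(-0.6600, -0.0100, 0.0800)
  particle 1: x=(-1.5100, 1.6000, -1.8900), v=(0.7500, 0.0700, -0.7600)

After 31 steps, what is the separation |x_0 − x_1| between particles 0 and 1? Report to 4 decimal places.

1.5547

step 0: x0=(0.2900, 1.6400, 1.6700) x1=(-1.5100, 1.6000, -1.8900)
step 1: x0=(0.2641, 1.6396, 1.6673) x1=(-1.4829, 1.6025, -1.9150)
step 2: x0=(0.2329, 1.6391, 1.6536) x1=(-1.4543, 1.6050, -1.9367)
step 3: x0=(0.1964, 1.6384, 1.6289) x1=(-1.4241, 1.6075, -1.9551)
step 4: x0=(0.1550, 1.6377, 1.5931) x1=(-1.3924, 1.6101, -1.9703)
step 5: x0=(0.1089, 1.6369, 1.5465) x1=(-1.3593, 1.6127, -1.9823)
step 6: x0=(0.0583, 1.6360, 1.4892) x1=(-1.3249, 1.6153, -1.9911)
step 7: x0=(0.0036, 1.6351, 1.4214) x1=(-1.2893, 1.6179, -1.9967)
step 8: x0=(-0.0550, 1.6341, 1.3433) x1=(-1.2525, 1.6205, -1.9994)
step 9: x0=(-0.1172, 1.6330, 1.2554) x1=(-1.2147, 1.6232, -1.9991)
step 10: x0=(-0.1826, 1.6320, 1.1580) x1=(-1.1759, 1.6258, -1.9960)
step 11: x0=(-0.2508, 1.6309, 1.0515) x1=(-1.1363, 1.6285, -1.9902)
step 12: x0=(-0.3215, 1.6298, 0.9364) x1=(-1.0959, 1.6312, -1.9819)
step 13: x0=(-0.3944, 1.6287, 0.8133) x1=(-1.0549, 1.6338, -1.9712)
step 14: x0=(-0.4690, 1.6276, 0.6827) x1=(-1.0134, 1.6365, -1.9582)
step 15: x0=(-0.5451, 1.6266, 0.5452) x1=(-0.9715, 1.6392, -1.9433)
step 16: x0=(-0.6222, 1.6256, 0.4014) x1=(-0.9292, 1.6418, -1.9265)
step 17: x0=(-0.7000, 1.6246, 0.2521) x1=(-0.8868, 1.6445, -1.9080)
step 18: x0=(-0.7783, 1.6237, 0.0980) x1=(-0.8442, 1.6471, -1.8881)
step 19: x0=(-0.8567, 1.6228, -0.0603) x1=(-0.8015, 1.6497, -1.8670)
step 20: x0=(-0.9350, 1.6219, -0.2220) x1=(-0.7589, 1.6523, -1.8448)
step 21: x0=(-1.0131, 1.6211, -0.3864) x1=(-0.7164, 1.6549, -1.8219)
step 22: x0=(-1.0907, 1.6204, -0.5527) x1=(-0.6740, 1.6574, -1.7984)
step 23: x0=(-1.1678, 1.6197, -0.7204) x1=(-0.6317, 1.6600, -1.7744)
step 24: x0=(-1.2446, 1.6190, -0.8889) x1=(-0.5896, 1.6625, -1.7503)
step 25: x0=(-1.3211, 1.6184, -1.0577) x1=(-0.5475, 1.6651, -1.7261)
step 26: x0=(-1.3974, 1.6177, -1.2267) x1=(-0.5055, 1.6676, -1.7018)
step 27: x0=(-1.4736, 1.6171, -1.3957) x1=(-0.4635, 1.6701, -1.6774)
step 28: x0=(-1.5495, 1.6165, -1.5648) x1=(-0.4216, 1.6727, -1.6531)
step 29: x0=(-1.6247, 1.6159, -1.7340) x1=(-0.3799, 1.6752, -1.6287)
step 30: x0=(-1.6988, 1.6154, -1.9031) x1=(-0.3386, 1.6777, -1.6044)
step 31: x0=(-1.7712, 1.6149, -2.0718) x1=(-0.2977, 1.6802, -1.5802)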